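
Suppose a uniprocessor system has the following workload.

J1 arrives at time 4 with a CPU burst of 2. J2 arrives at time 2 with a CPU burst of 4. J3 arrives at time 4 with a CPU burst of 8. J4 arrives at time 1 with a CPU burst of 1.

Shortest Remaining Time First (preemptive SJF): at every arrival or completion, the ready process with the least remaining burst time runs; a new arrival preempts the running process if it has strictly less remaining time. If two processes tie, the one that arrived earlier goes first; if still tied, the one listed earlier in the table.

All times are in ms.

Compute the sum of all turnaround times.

21

Gantt: | idle 0-1 | J4 1-2 | J2 2-6 | J1 6-8 | J3 8-16 |
Completion: J1=8  J2=6  J3=16  J4=2
Turnaround = completion − arrival: J1=4, J2=4, J3=12, J4=1
Total turnaround = 4 + 4 + 12 + 1 = 21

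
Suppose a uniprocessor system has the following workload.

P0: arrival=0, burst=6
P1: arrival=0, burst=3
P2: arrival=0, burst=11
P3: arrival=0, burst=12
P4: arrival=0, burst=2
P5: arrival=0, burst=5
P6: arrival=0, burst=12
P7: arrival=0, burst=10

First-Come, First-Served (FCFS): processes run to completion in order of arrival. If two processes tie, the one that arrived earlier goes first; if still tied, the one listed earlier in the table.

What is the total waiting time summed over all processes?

Timeline: | P0 0-6 | P1 6-9 | P2 9-20 | P3 20-32 | P4 32-34 | P5 34-39 | P6 39-51 | P7 51-61 |
Completion: P0=6  P1=9  P2=20  P3=32  P4=34  P5=39  P6=51  P7=61
Turnaround (C−A): P0=6  P1=9  P2=20  P3=32  P4=34  P5=39  P6=51  P7=61
Waiting = turnaround − burst: P0=0, P1=6, P2=9, P3=20, P4=32, P5=34, P6=39, P7=51
Total waiting = 0 + 6 + 9 + 20 + 32 + 34 + 39 + 51 = 191

191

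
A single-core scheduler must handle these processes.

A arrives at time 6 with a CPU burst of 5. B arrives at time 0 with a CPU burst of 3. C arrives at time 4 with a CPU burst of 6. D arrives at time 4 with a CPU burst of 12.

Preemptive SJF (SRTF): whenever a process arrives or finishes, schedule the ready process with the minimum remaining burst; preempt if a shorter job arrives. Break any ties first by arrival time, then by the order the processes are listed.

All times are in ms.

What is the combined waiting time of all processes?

15

Timeline: | B 0-3 | idle 3-4 | C 4-10 | A 10-15 | D 15-27 |
Completion: A=15  B=3  C=10  D=27
Turnaround (C−A): A=9  B=3  C=6  D=23
Waiting = turnaround − burst: A=4, B=0, C=0, D=11
Total waiting = 4 + 0 + 0 + 11 = 15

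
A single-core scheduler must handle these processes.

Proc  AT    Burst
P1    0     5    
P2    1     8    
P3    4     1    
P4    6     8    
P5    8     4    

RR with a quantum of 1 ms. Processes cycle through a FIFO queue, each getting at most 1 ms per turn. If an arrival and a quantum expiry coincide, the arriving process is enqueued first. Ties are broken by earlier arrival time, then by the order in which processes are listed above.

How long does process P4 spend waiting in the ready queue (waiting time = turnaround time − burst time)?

12

Gantt: | P1 0-1 | P2 1-2 | P1 2-3 | P2 3-4 | P1 4-5 | P3 5-6 | P2 6-7 | P1 7-8 | P4 8-9 | P2 9-10 | P5 10-11 | P1 11-12 | P4 12-13 | P2 13-14 | P5 14-15 | P4 15-16 | P2 16-17 | P5 17-18 | P4 18-19 | P2 19-20 | P5 20-21 | P4 21-22 | P2 22-23 | P4 23-26 |
Completion: P1=12  P2=23  P3=6  P4=26  P5=21
Waiting(P4) = turnaround − burst = 20 − 8 = 12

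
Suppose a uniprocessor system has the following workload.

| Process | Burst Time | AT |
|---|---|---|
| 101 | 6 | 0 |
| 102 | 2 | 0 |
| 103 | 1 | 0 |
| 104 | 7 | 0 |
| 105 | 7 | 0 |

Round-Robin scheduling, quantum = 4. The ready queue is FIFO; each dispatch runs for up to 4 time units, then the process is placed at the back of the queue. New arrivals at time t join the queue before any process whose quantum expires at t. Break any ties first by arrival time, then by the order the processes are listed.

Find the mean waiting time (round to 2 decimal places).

Gantt: | 101 0-4 | 102 4-6 | 103 6-7 | 104 7-11 | 105 11-15 | 101 15-17 | 104 17-20 | 105 20-23 |
Completion: 101=17  102=6  103=7  104=20  105=23
Turnaround (C−A): 101=17  102=6  103=7  104=20  105=23
Waiting times: 101=11, 102=4, 103=6, 104=13, 105=16
Average waiting = (11+4+6+13+16) / 5 = 50/5 = 10.00

10.00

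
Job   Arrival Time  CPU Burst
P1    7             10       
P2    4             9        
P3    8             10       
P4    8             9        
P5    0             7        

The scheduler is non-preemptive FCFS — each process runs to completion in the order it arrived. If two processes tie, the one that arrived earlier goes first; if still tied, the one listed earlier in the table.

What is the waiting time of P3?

Gantt: | P5 0-7 | P2 7-16 | P1 16-26 | P3 26-36 | P4 36-45 |
Completion: P1=26  P2=16  P3=36  P4=45  P5=7
Waiting(P3) = turnaround − burst = 28 − 10 = 18

18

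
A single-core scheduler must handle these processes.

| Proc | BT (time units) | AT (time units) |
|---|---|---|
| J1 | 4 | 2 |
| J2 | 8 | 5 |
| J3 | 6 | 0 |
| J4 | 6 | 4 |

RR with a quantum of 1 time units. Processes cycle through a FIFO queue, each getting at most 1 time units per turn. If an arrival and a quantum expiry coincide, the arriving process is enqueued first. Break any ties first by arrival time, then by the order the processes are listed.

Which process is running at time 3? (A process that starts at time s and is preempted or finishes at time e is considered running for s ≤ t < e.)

Schedule: | J3 0-2 | J1 2-3 | J3 3-4 | J1 4-5 | J4 5-6 | J3 6-7 | J2 7-8 | J1 8-9 | J4 9-10 | J3 10-11 | J2 11-12 | J1 12-13 | J4 13-14 | J3 14-15 | J2 15-16 | J4 16-17 | J2 17-18 | J4 18-19 | J2 19-20 | J4 20-21 | J2 21-24 |
Completion: J1=13  J2=24  J3=15  J4=21
Turnaround (C−A): J1=11  J2=19  J3=15  J4=17

J3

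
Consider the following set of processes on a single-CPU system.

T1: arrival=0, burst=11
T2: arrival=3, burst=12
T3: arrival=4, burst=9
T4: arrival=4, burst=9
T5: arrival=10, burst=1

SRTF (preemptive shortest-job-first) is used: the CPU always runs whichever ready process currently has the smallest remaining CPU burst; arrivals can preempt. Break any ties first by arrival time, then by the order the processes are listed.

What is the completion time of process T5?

12

Gantt: | T1 0-11 | T5 11-12 | T3 12-21 | T4 21-30 | T2 30-42 |
Completion: T1=11  T2=42  T3=21  T4=30  T5=12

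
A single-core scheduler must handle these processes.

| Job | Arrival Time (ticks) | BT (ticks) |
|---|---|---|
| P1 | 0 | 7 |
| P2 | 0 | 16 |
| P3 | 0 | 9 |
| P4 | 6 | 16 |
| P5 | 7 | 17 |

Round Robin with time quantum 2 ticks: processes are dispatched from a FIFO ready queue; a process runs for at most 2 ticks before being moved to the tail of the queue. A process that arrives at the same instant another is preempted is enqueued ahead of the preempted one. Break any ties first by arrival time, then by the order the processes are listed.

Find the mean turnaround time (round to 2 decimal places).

47.40

Gantt: | P1 0-2 | P2 2-4 | P3 4-6 | P1 6-8 | P2 8-10 | P4 10-12 | P3 12-14 | P5 14-16 | P1 16-18 | P2 18-20 | P4 20-22 | P3 22-24 | P5 24-26 | P1 26-27 | P2 27-29 | P4 29-31 | P3 31-33 | P5 33-35 | P2 35-37 | P4 37-39 | P3 39-40 | P5 40-42 | P2 42-44 | P4 44-46 | P5 46-48 | P2 48-50 | P4 50-52 | P5 52-54 | P2 54-56 | P4 56-58 | P5 58-60 | P4 60-62 | P5 62-65 |
Completion: P1=27  P2=56  P3=40  P4=62  P5=65
Turnaround (C−A): P1=27  P2=56  P3=40  P4=56  P5=58
Turnaround times: P1=27, P2=56, P3=40, P4=56, P5=58
Average turnaround = (27+56+40+56+58) / 5 = 237/5 = 47.40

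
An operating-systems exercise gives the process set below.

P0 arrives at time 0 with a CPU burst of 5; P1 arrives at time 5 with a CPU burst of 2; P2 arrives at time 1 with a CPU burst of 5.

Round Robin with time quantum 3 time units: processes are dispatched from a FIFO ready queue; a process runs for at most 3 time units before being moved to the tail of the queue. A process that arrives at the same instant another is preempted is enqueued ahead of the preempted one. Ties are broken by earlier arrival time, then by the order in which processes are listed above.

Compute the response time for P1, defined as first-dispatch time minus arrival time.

Gantt: | P0 0-3 | P2 3-6 | P0 6-8 | P1 8-10 | P2 10-12 |
Completion: P0=8  P1=10  P2=12
Turnaround (C−A): P0=8  P1=5  P2=11
Response(P1) = first start − arrival = 8 − 5 = 3

3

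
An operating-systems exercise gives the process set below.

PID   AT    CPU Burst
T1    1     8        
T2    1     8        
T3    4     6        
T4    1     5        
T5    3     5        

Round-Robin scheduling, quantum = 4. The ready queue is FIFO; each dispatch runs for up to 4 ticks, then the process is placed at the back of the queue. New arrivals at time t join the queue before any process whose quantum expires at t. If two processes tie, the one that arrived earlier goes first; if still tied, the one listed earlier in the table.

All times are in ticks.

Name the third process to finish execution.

T4

Schedule: | idle 0-1 | T1 1-5 | T2 5-9 | T4 9-13 | T5 13-17 | T3 17-21 | T1 21-25 | T2 25-29 | T4 29-30 | T5 30-31 | T3 31-33 |
Completion: T1=25  T2=29  T3=33  T4=30  T5=31
Turnaround (C−A): T1=24  T2=28  T3=29  T4=29  T5=28
Finish order: T1 → T2 → T4 → T5 → T3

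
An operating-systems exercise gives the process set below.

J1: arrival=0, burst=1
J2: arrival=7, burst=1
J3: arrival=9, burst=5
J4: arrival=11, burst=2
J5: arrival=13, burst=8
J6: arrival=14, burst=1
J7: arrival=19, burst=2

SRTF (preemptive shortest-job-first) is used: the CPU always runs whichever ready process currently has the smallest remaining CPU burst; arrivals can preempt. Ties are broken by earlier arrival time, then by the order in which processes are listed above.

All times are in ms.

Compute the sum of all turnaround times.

29

Timeline: | J1 0-1 | idle 1-7 | J2 7-8 | idle 8-9 | J3 9-11 | J4 11-13 | J3 13-14 | J6 14-15 | J3 15-17 | J5 17-19 | J7 19-21 | J5 21-27 |
Completion: J1=1  J2=8  J3=17  J4=13  J5=27  J6=15  J7=21
Turnaround (C−A): J1=1  J2=1  J3=8  J4=2  J5=14  J6=1  J7=2
Turnaround = completion − arrival: J1=1, J2=1, J3=8, J4=2, J5=14, J6=1, J7=2
Total turnaround = 1 + 1 + 8 + 2 + 14 + 1 + 2 = 29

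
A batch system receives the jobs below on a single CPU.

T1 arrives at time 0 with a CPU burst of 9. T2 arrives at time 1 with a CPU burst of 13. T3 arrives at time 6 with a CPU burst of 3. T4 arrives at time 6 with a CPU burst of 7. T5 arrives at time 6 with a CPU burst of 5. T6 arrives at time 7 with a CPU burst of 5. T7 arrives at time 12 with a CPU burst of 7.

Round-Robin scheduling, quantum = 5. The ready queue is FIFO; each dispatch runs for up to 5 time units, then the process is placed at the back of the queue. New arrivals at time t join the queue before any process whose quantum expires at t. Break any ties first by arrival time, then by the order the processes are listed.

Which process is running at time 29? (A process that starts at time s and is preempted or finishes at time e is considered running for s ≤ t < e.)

T6

Schedule: | T1 0-5 | T2 5-10 | T1 10-14 | T3 14-17 | T4 17-22 | T5 22-27 | T6 27-32 | T2 32-37 | T7 37-42 | T4 42-44 | T2 44-47 | T7 47-49 |
Completion: T1=14  T2=47  T3=17  T4=44  T5=27  T6=32  T7=49
Turnaround (C−A): T1=14  T2=46  T3=11  T4=38  T5=21  T6=25  T7=37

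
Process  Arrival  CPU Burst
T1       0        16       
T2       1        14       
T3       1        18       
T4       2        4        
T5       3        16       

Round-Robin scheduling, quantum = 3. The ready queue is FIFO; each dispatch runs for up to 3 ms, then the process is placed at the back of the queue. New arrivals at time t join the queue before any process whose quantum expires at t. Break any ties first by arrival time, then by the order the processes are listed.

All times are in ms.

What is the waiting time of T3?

Timeline: | T1 0-3 | T2 3-6 | T3 6-9 | T4 9-12 | T5 12-15 | T1 15-18 | T2 18-21 | T3 21-24 | T4 24-25 | T5 25-28 | T1 28-31 | T2 31-34 | T3 34-37 | T5 37-40 | T1 40-43 | T2 43-46 | T3 46-49 | T5 49-52 | T1 52-55 | T2 55-57 | T3 57-60 | T5 60-63 | T1 63-64 | T3 64-67 | T5 67-68 |
Completion: T1=64  T2=57  T3=67  T4=25  T5=68
Turnaround (C−A): T1=64  T2=56  T3=66  T4=23  T5=65
Waiting(T3) = turnaround − burst = 66 − 18 = 48

48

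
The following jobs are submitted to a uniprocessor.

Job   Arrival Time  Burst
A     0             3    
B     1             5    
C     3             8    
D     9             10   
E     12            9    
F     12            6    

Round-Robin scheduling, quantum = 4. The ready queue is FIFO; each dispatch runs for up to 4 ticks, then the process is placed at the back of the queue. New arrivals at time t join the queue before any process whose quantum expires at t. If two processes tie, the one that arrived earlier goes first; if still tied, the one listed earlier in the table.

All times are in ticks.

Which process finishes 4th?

Gantt: | A 0-3 | B 3-7 | C 7-11 | B 11-12 | D 12-16 | C 16-20 | E 20-24 | F 24-28 | D 28-32 | E 32-36 | F 36-38 | D 38-40 | E 40-41 |
Completion: A=3  B=12  C=20  D=40  E=41  F=38
Turnaround (C−A): A=3  B=11  C=17  D=31  E=29  F=26
Finish order: A → B → C → F → D → E

F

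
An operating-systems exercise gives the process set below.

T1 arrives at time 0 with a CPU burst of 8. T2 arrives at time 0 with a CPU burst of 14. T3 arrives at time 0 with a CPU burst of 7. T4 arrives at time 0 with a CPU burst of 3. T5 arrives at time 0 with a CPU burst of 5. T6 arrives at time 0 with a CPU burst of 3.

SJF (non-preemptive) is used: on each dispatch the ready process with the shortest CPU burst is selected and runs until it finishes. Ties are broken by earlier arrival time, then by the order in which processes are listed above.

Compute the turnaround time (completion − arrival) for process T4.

Schedule: | T4 0-3 | T6 3-6 | T5 6-11 | T3 11-18 | T1 18-26 | T2 26-40 |
Completion: T1=26  T2=40  T3=18  T4=3  T5=11  T6=6
Turnaround(T4) = completion − arrival = 3 − 0 = 3

3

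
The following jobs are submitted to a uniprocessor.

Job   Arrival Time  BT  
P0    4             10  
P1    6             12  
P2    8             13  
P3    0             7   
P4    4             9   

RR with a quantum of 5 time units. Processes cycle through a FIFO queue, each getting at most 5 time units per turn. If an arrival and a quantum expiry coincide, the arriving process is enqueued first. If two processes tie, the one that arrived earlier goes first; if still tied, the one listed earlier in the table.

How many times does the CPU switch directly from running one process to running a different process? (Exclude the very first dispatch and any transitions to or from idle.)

Gantt: | P3 0-5 | P0 5-10 | P4 10-15 | P3 15-17 | P1 17-22 | P2 22-27 | P0 27-32 | P4 32-36 | P1 36-41 | P2 41-46 | P1 46-48 | P2 48-51 |
Completion: P0=32  P1=48  P2=51  P3=17  P4=36

11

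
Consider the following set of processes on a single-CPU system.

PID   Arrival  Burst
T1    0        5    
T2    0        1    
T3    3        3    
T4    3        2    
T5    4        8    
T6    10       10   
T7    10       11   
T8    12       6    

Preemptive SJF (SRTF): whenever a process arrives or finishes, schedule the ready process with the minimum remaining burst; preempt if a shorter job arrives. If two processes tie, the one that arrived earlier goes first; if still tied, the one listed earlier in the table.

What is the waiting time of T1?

Gantt: | T2 0-1 | T1 1-3 | T4 3-5 | T1 5-8 | T3 8-11 | T5 11-12 | T8 12-18 | T5 18-25 | T6 25-35 | T7 35-46 |
Completion: T1=8  T2=1  T3=11  T4=5  T5=25  T6=35  T7=46  T8=18
Waiting(T1) = turnaround − burst = 8 − 5 = 3

3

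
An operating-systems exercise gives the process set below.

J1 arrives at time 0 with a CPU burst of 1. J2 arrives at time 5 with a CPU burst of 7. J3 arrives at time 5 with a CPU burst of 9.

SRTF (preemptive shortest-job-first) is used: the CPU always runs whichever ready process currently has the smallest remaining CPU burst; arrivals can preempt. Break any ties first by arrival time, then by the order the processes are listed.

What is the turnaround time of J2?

Gantt: | J1 0-1 | idle 1-5 | J2 5-12 | J3 12-21 |
Completion: J1=1  J2=12  J3=21
Turnaround (C−A): J1=1  J2=7  J3=16
Turnaround(J2) = completion − arrival = 12 − 5 = 7

7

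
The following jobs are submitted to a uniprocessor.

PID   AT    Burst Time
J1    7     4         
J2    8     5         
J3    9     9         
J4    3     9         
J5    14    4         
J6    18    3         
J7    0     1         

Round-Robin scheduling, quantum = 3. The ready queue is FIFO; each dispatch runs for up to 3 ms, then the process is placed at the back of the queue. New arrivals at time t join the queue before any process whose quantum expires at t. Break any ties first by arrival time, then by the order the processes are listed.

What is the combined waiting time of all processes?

78

Timeline: | J7 0-1 | idle 1-3 | J4 3-9 | J1 9-12 | J2 12-15 | J3 15-18 | J4 18-21 | J1 21-22 | J5 22-25 | J2 25-27 | J6 27-30 | J3 30-33 | J5 33-34 | J3 34-37 |
Completion: J1=22  J2=27  J3=37  J4=21  J5=34  J6=30  J7=1
Waiting = turnaround − burst: J1=11, J2=14, J3=19, J4=9, J5=16, J6=9, J7=0
Total waiting = 11 + 14 + 19 + 9 + 16 + 9 + 0 = 78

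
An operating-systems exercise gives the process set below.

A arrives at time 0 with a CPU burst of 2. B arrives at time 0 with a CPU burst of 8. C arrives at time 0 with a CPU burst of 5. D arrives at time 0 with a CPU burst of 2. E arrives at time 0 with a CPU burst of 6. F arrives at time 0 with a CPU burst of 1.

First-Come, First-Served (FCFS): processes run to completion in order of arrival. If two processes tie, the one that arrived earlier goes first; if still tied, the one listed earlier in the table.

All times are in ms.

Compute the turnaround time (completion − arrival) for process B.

Schedule: | A 0-2 | B 2-10 | C 10-15 | D 15-17 | E 17-23 | F 23-24 |
Completion: A=2  B=10  C=15  D=17  E=23  F=24
Turnaround (C−A): A=2  B=10  C=15  D=17  E=23  F=24
Turnaround(B) = completion − arrival = 10 − 0 = 10

10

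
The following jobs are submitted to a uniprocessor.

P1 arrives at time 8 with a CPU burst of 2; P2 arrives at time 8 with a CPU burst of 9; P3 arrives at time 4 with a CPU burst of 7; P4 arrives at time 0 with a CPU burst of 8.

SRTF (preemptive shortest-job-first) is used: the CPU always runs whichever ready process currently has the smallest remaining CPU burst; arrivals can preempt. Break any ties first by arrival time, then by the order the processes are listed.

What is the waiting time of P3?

Timeline: | P4 0-8 | P1 8-10 | P3 10-17 | P2 17-26 |
Completion: P1=10  P2=26  P3=17  P4=8
Turnaround (C−A): P1=2  P2=18  P3=13  P4=8
Waiting(P3) = turnaround − burst = 13 − 7 = 6

6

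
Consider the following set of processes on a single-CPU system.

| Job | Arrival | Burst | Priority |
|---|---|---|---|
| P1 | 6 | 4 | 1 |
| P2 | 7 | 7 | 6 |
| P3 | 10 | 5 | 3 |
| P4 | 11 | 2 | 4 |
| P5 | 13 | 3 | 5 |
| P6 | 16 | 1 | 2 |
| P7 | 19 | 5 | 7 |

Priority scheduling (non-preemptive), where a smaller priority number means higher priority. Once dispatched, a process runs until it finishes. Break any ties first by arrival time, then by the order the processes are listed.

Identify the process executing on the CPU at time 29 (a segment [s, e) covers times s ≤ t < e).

Gantt: | idle 0-6 | P1 6-10 | P3 10-15 | P4 15-17 | P6 17-18 | P5 18-21 | P2 21-28 | P7 28-33 |
Completion: P1=10  P2=28  P3=15  P4=17  P5=21  P6=18  P7=33
Turnaround (C−A): P1=4  P2=21  P3=5  P4=6  P5=8  P6=2  P7=14

P7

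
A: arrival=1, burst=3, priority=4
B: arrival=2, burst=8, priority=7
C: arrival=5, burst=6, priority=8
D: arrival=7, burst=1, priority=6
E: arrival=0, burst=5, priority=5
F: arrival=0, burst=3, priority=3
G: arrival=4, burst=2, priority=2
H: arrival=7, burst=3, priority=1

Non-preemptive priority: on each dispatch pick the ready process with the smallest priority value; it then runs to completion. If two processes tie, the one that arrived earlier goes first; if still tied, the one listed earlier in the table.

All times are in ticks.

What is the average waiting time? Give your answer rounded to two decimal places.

Schedule: | F 0-3 | A 3-6 | G 6-8 | H 8-11 | E 11-16 | D 16-17 | B 17-25 | C 25-31 |
Completion: A=6  B=25  C=31  D=17  E=16  F=3  G=8  H=11
Turnaround (C−A): A=5  B=23  C=26  D=10  E=16  F=3  G=4  H=4
Waiting times: A=2, B=15, C=20, D=9, E=11, F=0, G=2, H=1
Average waiting = (2+15+20+9+11+0+2+1) / 8 = 60/8 = 7.50

7.50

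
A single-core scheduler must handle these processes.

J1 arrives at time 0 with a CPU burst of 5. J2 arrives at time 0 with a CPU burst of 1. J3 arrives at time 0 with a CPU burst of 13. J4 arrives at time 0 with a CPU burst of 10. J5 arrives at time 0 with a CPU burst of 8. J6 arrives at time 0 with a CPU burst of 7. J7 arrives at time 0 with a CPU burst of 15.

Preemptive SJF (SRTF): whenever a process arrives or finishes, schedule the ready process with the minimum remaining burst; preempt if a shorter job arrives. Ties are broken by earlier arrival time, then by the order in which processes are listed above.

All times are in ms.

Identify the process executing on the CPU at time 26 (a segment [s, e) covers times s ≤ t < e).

J4

Schedule: | J2 0-1 | J1 1-6 | J6 6-13 | J5 13-21 | J4 21-31 | J3 31-44 | J7 44-59 |
Completion: J1=6  J2=1  J3=44  J4=31  J5=21  J6=13  J7=59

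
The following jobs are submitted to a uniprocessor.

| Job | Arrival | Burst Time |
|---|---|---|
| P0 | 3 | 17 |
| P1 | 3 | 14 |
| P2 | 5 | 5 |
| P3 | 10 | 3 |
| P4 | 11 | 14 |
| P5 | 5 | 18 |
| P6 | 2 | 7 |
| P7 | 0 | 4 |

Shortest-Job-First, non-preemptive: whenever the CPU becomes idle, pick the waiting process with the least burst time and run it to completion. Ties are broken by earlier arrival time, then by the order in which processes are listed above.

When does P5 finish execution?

Gantt: | P7 0-4 | P6 4-11 | P3 11-14 | P2 14-19 | P1 19-33 | P4 33-47 | P0 47-64 | P5 64-82 |
Completion: P0=64  P1=33  P2=19  P3=14  P4=47  P5=82  P6=11  P7=4
Turnaround (C−A): P0=61  P1=30  P2=14  P3=4  P4=36  P5=77  P6=9  P7=4

82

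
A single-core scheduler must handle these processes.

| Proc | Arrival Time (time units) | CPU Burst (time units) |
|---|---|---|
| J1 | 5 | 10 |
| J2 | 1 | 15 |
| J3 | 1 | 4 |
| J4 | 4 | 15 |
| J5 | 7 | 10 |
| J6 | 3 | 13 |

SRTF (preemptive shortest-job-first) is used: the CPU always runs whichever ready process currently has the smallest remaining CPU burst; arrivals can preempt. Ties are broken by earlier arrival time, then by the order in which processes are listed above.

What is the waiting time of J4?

Timeline: | idle 0-1 | J3 1-5 | J1 5-15 | J5 15-25 | J6 25-38 | J2 38-53 | J4 53-68 |
Completion: J1=15  J2=53  J3=5  J4=68  J5=25  J6=38
Turnaround (C−A): J1=10  J2=52  J3=4  J4=64  J5=18  J6=35
Waiting(J4) = turnaround − burst = 64 − 15 = 49

49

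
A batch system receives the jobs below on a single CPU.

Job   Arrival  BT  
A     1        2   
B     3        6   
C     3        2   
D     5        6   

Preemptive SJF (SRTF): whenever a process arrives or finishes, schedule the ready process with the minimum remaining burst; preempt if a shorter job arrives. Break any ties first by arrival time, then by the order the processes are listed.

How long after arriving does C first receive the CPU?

0

Gantt: | idle 0-1 | A 1-3 | C 3-5 | B 5-11 | D 11-17 |
Completion: A=3  B=11  C=5  D=17
Turnaround (C−A): A=2  B=8  C=2  D=12
Response(C) = first start − arrival = 3 − 3 = 0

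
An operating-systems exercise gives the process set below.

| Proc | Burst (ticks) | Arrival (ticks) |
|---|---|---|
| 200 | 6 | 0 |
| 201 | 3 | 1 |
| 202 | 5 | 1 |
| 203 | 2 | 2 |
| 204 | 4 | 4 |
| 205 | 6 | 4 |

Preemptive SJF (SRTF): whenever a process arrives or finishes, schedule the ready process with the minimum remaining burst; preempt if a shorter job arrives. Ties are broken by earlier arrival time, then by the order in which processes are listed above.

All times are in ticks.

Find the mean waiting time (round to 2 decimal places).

7.17

Gantt: | 200 0-1 | 201 1-4 | 203 4-6 | 204 6-10 | 200 10-15 | 202 15-20 | 205 20-26 |
Completion: 200=15  201=4  202=20  203=6  204=10  205=26
Turnaround (C−A): 200=15  201=3  202=19  203=4  204=6  205=22
Waiting times: 200=9, 201=0, 202=14, 203=2, 204=2, 205=16
Average waiting = (9+0+14+2+2+16) / 6 = 43/6 = 7.17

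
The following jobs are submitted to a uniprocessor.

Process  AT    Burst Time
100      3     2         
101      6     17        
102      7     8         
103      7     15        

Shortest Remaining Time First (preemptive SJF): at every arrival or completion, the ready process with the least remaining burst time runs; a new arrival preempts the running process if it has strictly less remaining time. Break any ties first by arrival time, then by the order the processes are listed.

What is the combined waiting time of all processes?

31

Gantt: | idle 0-3 | 100 3-5 | idle 5-6 | 101 6-7 | 102 7-15 | 103 15-30 | 101 30-46 |
Completion: 100=5  101=46  102=15  103=30
Turnaround (C−A): 100=2  101=40  102=8  103=23
Waiting = turnaround − burst: 100=0, 101=23, 102=0, 103=8
Total waiting = 0 + 23 + 0 + 8 = 31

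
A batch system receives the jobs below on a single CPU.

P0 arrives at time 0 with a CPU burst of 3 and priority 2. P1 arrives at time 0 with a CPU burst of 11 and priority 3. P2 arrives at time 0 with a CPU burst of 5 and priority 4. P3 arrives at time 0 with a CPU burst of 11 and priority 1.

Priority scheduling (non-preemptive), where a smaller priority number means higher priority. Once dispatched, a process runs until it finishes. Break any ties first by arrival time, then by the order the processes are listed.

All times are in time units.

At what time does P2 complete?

Gantt: | P3 0-11 | P0 11-14 | P1 14-25 | P2 25-30 |
Completion: P0=14  P1=25  P2=30  P3=11
Turnaround (C−A): P0=14  P1=25  P2=30  P3=11

30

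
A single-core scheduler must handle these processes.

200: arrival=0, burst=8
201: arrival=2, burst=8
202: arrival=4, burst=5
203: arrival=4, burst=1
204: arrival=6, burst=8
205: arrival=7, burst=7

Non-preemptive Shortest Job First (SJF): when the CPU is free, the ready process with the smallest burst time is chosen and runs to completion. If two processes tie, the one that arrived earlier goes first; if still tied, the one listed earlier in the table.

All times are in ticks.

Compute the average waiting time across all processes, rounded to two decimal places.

9.67

Schedule: | 200 0-8 | 203 8-9 | 202 9-14 | 205 14-21 | 201 21-29 | 204 29-37 |
Completion: 200=8  201=29  202=14  203=9  204=37  205=21
Turnaround (C−A): 200=8  201=27  202=10  203=5  204=31  205=14
Waiting times: 200=0, 201=19, 202=5, 203=4, 204=23, 205=7
Average waiting = (0+19+5+4+23+7) / 6 = 58/6 = 9.67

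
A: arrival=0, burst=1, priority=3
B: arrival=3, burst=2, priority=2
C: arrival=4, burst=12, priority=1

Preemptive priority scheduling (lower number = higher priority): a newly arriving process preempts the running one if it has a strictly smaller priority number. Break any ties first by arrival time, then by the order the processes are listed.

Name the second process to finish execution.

C

Timeline: | A 0-1 | idle 1-3 | B 3-4 | C 4-16 | B 16-17 |
Completion: A=1  B=17  C=16
Turnaround (C−A): A=1  B=14  C=12
Finish order: A → C → B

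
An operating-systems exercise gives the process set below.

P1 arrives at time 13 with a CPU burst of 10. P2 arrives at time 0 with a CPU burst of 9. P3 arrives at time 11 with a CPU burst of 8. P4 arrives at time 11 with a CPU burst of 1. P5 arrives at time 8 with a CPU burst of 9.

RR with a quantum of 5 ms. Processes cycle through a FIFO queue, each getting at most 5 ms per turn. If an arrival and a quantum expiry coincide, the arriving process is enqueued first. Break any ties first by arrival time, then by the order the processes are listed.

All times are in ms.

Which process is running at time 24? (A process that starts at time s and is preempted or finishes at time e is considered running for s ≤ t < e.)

P1

Gantt: | P2 0-9 | P5 9-14 | P3 14-19 | P4 19-20 | P1 20-25 | P5 25-29 | P3 29-32 | P1 32-37 |
Completion: P1=37  P2=9  P3=32  P4=20  P5=29
Turnaround (C−A): P1=24  P2=9  P3=21  P4=9  P5=21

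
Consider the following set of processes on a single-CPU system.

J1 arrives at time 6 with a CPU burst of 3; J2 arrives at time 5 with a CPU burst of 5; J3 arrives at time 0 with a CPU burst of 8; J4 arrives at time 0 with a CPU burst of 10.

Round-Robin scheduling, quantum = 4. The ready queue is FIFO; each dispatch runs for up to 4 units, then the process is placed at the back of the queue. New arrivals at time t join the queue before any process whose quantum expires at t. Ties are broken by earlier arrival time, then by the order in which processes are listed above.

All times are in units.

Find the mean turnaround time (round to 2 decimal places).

Gantt: | J3 0-4 | J4 4-8 | J3 8-12 | J2 12-16 | J1 16-19 | J4 19-23 | J2 23-24 | J4 24-26 |
Completion: J1=19  J2=24  J3=12  J4=26
Turnaround (C−A): J1=13  J2=19  J3=12  J4=26
Turnaround times: J1=13, J2=19, J3=12, J4=26
Average turnaround = (13+19+12+26) / 4 = 70/4 = 17.50

17.50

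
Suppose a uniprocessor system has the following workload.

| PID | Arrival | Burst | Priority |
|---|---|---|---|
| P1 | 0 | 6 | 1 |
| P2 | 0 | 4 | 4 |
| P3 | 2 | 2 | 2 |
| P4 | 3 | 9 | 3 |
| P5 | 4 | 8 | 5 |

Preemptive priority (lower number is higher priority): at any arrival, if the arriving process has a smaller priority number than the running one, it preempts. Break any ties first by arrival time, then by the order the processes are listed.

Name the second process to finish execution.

P3

Gantt: | P1 0-6 | P3 6-8 | P4 8-17 | P2 17-21 | P5 21-29 |
Completion: P1=6  P2=21  P3=8  P4=17  P5=29
Turnaround (C−A): P1=6  P2=21  P3=6  P4=14  P5=25
Finish order: P1 → P3 → P4 → P2 → P5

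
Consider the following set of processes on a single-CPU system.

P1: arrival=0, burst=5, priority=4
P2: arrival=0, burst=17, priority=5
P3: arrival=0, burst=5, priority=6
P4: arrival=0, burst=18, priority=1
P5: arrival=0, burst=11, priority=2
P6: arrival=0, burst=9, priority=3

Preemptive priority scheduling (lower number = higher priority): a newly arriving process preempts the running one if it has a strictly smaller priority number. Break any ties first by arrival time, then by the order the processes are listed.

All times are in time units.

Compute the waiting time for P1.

Timeline: | P4 0-18 | P5 18-29 | P6 29-38 | P1 38-43 | P2 43-60 | P3 60-65 |
Completion: P1=43  P2=60  P3=65  P4=18  P5=29  P6=38
Turnaround (C−A): P1=43  P2=60  P3=65  P4=18  P5=29  P6=38
Waiting(P1) = turnaround − burst = 43 − 5 = 38

38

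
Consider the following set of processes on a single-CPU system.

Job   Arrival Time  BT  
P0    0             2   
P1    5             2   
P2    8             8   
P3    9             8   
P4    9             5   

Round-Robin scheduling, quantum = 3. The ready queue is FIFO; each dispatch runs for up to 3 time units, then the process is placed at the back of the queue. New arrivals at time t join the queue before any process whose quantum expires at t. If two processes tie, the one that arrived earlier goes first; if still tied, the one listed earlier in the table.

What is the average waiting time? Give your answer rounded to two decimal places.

Timeline: | P0 0-2 | idle 2-5 | P1 5-7 | idle 7-8 | P2 8-11 | P3 11-14 | P4 14-17 | P2 17-20 | P3 20-23 | P4 23-25 | P2 25-27 | P3 27-29 |
Completion: P0=2  P1=7  P2=27  P3=29  P4=25
Turnaround (C−A): P0=2  P1=2  P2=19  P3=20  P4=16
Waiting times: P0=0, P1=0, P2=11, P3=12, P4=11
Average waiting = (0+0+11+12+11) / 5 = 34/5 = 6.80

6.80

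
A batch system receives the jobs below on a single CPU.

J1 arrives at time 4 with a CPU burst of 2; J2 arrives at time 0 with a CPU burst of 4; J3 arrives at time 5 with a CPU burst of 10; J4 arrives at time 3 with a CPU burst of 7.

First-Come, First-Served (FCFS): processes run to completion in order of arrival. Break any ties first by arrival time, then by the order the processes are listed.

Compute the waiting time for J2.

0

Gantt: | J2 0-4 | J4 4-11 | J1 11-13 | J3 13-23 |
Completion: J1=13  J2=4  J3=23  J4=11
Waiting(J2) = turnaround − burst = 4 − 4 = 0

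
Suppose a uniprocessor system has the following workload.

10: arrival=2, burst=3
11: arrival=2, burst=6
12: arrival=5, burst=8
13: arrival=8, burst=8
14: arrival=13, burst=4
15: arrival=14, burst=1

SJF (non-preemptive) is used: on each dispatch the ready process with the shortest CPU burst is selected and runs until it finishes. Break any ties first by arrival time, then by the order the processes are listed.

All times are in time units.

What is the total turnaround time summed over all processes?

67

Schedule: | idle 0-2 | 10 2-5 | 11 5-11 | 12 11-19 | 15 19-20 | 14 20-24 | 13 24-32 |
Completion: 10=5  11=11  12=19  13=32  14=24  15=20
Turnaround = completion − arrival: 10=3, 11=9, 12=14, 13=24, 14=11, 15=6
Total turnaround = 3 + 9 + 14 + 24 + 11 + 6 = 67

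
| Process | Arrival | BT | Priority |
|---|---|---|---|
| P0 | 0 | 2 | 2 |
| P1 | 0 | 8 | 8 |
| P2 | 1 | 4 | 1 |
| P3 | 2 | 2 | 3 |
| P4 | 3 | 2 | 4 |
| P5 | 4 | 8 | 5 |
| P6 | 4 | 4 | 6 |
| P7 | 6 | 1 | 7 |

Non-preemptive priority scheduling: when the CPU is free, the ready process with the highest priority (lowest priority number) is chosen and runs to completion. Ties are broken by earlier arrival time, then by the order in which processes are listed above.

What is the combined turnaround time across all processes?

100

Schedule: | P0 0-2 | P2 2-6 | P3 6-8 | P4 8-10 | P5 10-18 | P6 18-22 | P7 22-23 | P1 23-31 |
Completion: P0=2  P1=31  P2=6  P3=8  P4=10  P5=18  P6=22  P7=23
Turnaround = completion − arrival: P0=2, P1=31, P2=5, P3=6, P4=7, P5=14, P6=18, P7=17
Total turnaround = 2 + 31 + 5 + 6 + 7 + 14 + 18 + 17 = 100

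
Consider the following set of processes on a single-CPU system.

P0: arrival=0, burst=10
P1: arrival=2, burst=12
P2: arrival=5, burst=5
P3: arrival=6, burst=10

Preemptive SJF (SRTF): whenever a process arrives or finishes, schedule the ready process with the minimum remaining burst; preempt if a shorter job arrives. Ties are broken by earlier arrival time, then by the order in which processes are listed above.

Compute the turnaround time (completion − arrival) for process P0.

10

Gantt: | P0 0-10 | P2 10-15 | P3 15-25 | P1 25-37 |
Completion: P0=10  P1=37  P2=15  P3=25
Turnaround (C−A): P0=10  P1=35  P2=10  P3=19
Turnaround(P0) = completion − arrival = 10 − 0 = 10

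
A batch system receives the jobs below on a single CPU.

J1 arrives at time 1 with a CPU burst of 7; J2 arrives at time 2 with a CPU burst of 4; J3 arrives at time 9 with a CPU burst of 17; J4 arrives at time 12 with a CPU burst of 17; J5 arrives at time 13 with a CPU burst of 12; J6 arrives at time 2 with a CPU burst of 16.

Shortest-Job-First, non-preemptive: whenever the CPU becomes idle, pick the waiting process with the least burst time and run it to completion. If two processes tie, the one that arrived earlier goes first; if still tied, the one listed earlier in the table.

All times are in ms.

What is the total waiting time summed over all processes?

Gantt: | idle 0-1 | J1 1-8 | J2 8-12 | J6 12-28 | J5 28-40 | J3 40-57 | J4 57-74 |
Completion: J1=8  J2=12  J3=57  J4=74  J5=40  J6=28
Waiting = turnaround − burst: J1=0, J2=6, J3=31, J4=45, J5=15, J6=10
Total waiting = 0 + 6 + 31 + 45 + 15 + 10 = 107

107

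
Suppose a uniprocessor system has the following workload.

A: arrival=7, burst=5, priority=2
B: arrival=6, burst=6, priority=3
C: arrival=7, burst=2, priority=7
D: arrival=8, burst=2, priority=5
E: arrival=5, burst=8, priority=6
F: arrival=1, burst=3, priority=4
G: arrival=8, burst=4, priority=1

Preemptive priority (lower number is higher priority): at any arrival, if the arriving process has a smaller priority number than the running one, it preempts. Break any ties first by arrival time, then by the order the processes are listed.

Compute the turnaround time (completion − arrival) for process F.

3

Timeline: | idle 0-1 | F 1-4 | idle 4-5 | E 5-6 | B 6-7 | A 7-8 | G 8-12 | A 12-16 | B 16-21 | D 21-23 | E 23-30 | C 30-32 |
Completion: A=16  B=21  C=32  D=23  E=30  F=4  G=12
Turnaround (C−A): A=9  B=15  C=25  D=15  E=25  F=3  G=4
Turnaround(F) = completion − arrival = 4 − 1 = 3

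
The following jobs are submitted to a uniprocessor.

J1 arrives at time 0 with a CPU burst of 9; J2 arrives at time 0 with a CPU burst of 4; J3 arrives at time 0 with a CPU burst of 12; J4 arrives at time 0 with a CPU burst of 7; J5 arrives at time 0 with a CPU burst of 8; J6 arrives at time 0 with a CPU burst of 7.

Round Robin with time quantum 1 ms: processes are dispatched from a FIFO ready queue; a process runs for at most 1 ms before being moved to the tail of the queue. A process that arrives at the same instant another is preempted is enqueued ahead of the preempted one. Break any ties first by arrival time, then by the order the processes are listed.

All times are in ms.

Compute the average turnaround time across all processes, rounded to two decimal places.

Schedule: | J1 0-1 | J2 1-2 | J3 2-3 | J4 3-4 | J5 4-5 | J6 5-6 | J1 6-7 | J2 7-8 | J3 8-9 | J4 9-10 | J5 10-11 | J6 11-12 | J1 12-13 | J2 13-14 | J3 14-15 | J4 15-16 | J5 16-17 | J6 17-18 | J1 18-19 | J2 19-20 | J3 20-21 | J4 21-22 | J5 22-23 | J6 23-24 | J1 24-25 | J3 25-26 | J4 26-27 | J5 27-28 | J6 28-29 | J1 29-30 | J3 30-31 | J4 31-32 | J5 32-33 | J6 33-34 | J1 34-35 | J3 35-36 | J4 36-37 | J5 37-38 | J6 38-39 | J1 39-40 | J3 40-41 | J5 41-42 | J1 42-43 | J3 43-47 |
Completion: J1=43  J2=20  J3=47  J4=37  J5=42  J6=39
Turnaround times: J1=43, J2=20, J3=47, J4=37, J5=42, J6=39
Average turnaround = (43+20+47+37+42+39) / 6 = 228/6 = 38.00

38.00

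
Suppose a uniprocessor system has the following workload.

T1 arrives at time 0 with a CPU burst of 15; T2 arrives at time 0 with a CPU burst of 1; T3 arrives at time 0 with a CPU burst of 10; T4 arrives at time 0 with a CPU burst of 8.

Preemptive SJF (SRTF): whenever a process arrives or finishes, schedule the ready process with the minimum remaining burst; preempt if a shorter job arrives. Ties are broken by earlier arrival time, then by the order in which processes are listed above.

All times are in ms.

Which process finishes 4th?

T1

Schedule: | T2 0-1 | T4 1-9 | T3 9-19 | T1 19-34 |
Completion: T1=34  T2=1  T3=19  T4=9
Turnaround (C−A): T1=34  T2=1  T3=19  T4=9
Finish order: T2 → T4 → T3 → T1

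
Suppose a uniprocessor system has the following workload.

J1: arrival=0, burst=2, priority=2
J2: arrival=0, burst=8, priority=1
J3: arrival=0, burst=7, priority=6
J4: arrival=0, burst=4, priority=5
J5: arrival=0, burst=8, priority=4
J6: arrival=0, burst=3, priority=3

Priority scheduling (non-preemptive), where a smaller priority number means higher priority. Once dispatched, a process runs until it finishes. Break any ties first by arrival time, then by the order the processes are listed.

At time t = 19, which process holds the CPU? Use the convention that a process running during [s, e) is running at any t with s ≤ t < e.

Schedule: | J2 0-8 | J1 8-10 | J6 10-13 | J5 13-21 | J4 21-25 | J3 25-32 |
Completion: J1=10  J2=8  J3=32  J4=25  J5=21  J6=13

J5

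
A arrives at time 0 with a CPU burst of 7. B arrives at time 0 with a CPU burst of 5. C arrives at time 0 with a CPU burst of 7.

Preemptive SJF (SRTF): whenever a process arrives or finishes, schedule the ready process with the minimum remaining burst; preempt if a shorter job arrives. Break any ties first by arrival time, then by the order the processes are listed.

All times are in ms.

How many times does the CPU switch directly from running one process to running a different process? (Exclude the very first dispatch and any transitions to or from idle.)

2

Gantt: | B 0-5 | A 5-12 | C 12-19 |
Completion: A=12  B=5  C=19
Turnaround (C−A): A=12  B=5  C=19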